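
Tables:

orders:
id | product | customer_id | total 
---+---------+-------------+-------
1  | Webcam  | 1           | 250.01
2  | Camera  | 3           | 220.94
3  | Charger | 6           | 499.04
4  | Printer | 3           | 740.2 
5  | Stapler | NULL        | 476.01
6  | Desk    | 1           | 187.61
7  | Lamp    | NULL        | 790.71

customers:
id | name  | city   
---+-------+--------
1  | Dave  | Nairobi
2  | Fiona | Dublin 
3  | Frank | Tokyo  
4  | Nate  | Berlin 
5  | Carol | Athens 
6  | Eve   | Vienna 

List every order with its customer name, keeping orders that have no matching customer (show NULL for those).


LEFT JOIN keeps every row from orders (the left table); where customer_id has no match in customers, the customer columns become NULL. Walk through each order:
  - order 1 (Webcam): customer_id=1 -> matches Dave
  - order 2 (Camera): customer_id=3 -> matches Frank
  - order 3 (Charger): customer_id=6 -> matches Eve
  - order 4 (Printer): customer_id=3 -> matches Frank
  - order 5 (Stapler): customer_id=NULL, no match -> kept with NULL
  - order 6 (Desk): customer_id=1 -> matches Dave
  - order 7 (Lamp): customer_id=NULL, no match -> kept with NULL
All 7 rows appear; 2 have NULL customer.

SQL:
SELECT a.product, b.name AS customer
FROM orders a
LEFT JOIN customers b ON a.customer_id = b.id

Result:
product | customer
--------+---------
Webcam  | Dave    
Camera  | Frank   
Charger | Eve     
Printer | Frank   
Stapler | NULL    
Desk    | Dave    
Lamp    | NULL    


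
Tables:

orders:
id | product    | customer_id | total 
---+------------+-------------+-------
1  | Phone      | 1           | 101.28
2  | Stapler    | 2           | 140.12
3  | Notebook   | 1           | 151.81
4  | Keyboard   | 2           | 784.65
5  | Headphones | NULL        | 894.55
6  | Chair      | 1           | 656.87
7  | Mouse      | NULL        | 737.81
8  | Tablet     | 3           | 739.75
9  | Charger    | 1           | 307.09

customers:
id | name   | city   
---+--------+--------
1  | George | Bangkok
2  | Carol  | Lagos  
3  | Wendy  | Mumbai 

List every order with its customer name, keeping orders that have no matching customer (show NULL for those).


LEFT JOIN keeps every row from orders (the left table); where customer_id has no match in customers, the customer columns become NULL. Walk through each order:
  - order 1 (Phone): customer_id=1 -> matches George
  - order 2 (Stapler): customer_id=2 -> matches Carol
  - order 3 (Notebook): customer_id=1 -> matches George
  - order 4 (Keyboard): customer_id=2 -> matches Carol
  - order 5 (Headphones): customer_id=NULL, no match -> kept with NULL
  - order 6 (Chair): customer_id=1 -> matches George
  - order 7 (Mouse): customer_id=NULL, no match -> kept with NULL
  - order 8 (Tablet): customer_id=3 -> matches Wendy
  - order 9 (Charger): customer_id=1 -> matches George
All 9 rows appear; 2 have NULL customer.

SQL:
SELECT a.product, b.name AS customer
FROM orders a
LEFT JOIN customers b ON a.customer_id = b.id

Result:
product    | customer
-----------+---------
Phone      | George  
Stapler    | Carol   
Notebook   | George  
Keyboard   | Carol   
Headphones | NULL    
Chair      | George  
Mouse      | NULL    
Tablet     | Wendy   
Charger    | George  


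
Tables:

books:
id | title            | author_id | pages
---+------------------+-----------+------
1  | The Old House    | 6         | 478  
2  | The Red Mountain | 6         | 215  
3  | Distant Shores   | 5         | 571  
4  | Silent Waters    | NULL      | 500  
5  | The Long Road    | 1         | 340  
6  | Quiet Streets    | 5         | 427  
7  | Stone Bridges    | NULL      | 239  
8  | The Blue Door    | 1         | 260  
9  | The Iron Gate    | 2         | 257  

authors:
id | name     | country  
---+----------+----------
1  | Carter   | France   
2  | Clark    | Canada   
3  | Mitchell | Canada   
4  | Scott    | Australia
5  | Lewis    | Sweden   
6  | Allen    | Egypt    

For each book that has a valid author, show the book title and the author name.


INNER JOIN keeps only books rows whose author_id matches an id in authors. Walk through each book:
  - book 1 (The Old House): author_id=6 -> matches Allen
  - book 2 (The Red Mountain): author_id=6 -> matches Allen
  - book 3 (Distant Shores): author_id=5 -> matches Lewis
  - book 4 (Silent Waters): author_id=NULL, no match -> dropped
  - book 5 (The Long Road): author_id=1 -> matches Carter
  - book 6 (Quiet Streets): author_id=5 -> matches Lewis
  - book 7 (Stone Bridges): author_id=NULL, no match -> dropped
  - book 8 (The Blue Door): author_id=1 -> matches Carter
  - book 9 (The Iron Gate): author_id=2 -> matches Clark
So 2 of 9 rows are dropped.

SQL:
SELECT a.title, b.name AS author
FROM books a
INNER JOIN authors b ON a.author_id = b.id

Result:
title            | author
-----------------+-------
The Old House    | Allen 
The Red Mountain | Allen 
Distant Shores   | Lewis 
The Long Road    | Carter
Quiet Streets    | Lewis 
The Blue Door    | Carter
The Iron Gate    | Clark 


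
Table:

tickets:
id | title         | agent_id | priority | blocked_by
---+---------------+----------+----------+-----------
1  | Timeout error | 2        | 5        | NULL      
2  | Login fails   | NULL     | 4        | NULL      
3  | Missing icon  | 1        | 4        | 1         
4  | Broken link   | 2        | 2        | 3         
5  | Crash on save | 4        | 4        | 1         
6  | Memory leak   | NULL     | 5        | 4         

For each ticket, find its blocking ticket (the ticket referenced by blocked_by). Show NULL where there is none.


This is a self-join: tickets is joined to a second copy of itself, matching each row's blocked_by to another row's id. Use LEFT JOIN so rows with blocked_by=NULL are kept.
  - ticket 1 (Timeout error): blocked_by=NULL -> NULL
  - ticket 2 (Login fails): blocked_by=NULL -> NULL
  - ticket 3 (Missing icon): blocked_by=1 -> Timeout error
  - ticket 4 (Broken link): blocked_by=3 -> Missing icon
  - ticket 5 (Crash on save): blocked_by=1 -> Timeout error
  - ticket 6 (Memory leak): blocked_by=4 -> Broken link

SQL:
SELECT a.title AS item, b.title AS blocked_by
FROM tickets a
LEFT JOIN tickets b ON a.blocked_by = b.id

Result:
item          | blocked_by   
--------------+--------------
Timeout error | NULL         
Login fails   | NULL         
Missing icon  | Timeout error
Broken link   | Missing icon 
Crash on save | Timeout error
Memory leak   | Broken link  


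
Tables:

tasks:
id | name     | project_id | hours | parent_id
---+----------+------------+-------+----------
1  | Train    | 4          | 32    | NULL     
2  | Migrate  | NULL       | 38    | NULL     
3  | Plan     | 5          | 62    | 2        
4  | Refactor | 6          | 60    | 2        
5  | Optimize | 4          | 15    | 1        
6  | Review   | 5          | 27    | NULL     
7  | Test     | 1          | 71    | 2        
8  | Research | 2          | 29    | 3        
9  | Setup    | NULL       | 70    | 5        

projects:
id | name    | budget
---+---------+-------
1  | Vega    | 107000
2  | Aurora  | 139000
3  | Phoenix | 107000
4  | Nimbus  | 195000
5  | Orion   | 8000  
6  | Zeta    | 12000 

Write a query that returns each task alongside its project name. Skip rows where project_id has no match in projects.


INNER JOIN keeps only tasks rows whose project_id matches an id in projects. Walk through each task:
  - task 1 (Train): project_id=4 -> matches Nimbus
  - task 2 (Migrate): project_id=NULL, no match -> dropped
  - task 3 (Plan): project_id=5 -> matches Orion
  - task 4 (Refactor): project_id=6 -> matches Zeta
  - task 5 (Optimize): project_id=4 -> matches Nimbus
  - task 6 (Review): project_id=5 -> matches Orion
  - task 7 (Test): project_id=1 -> matches Vega
  - task 8 (Research): project_id=2 -> matches Aurora
  - task 9 (Setup): project_id=NULL, no match -> dropped
So 2 of 9 rows are dropped.

SQL:
SELECT a.name, b.name AS project
FROM tasks a
INNER JOIN projects b ON a.project_id = b.id

Result:
name     | project
---------+--------
Train    | Nimbus 
Plan     | Orion  
Refactor | Zeta   
Optimize | Nimbus 
Review   | Orion  
Test     | Vega   
Research | Aurora 


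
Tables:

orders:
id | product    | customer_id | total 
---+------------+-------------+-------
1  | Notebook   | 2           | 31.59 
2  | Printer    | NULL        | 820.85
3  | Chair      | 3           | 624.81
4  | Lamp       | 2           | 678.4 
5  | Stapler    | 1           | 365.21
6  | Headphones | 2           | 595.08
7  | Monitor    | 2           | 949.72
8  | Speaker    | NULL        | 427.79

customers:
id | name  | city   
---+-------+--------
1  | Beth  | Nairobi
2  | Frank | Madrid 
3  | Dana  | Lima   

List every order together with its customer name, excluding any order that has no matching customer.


INNER JOIN keeps only orders rows whose customer_id matches an id in customers. Walk through each order:
  - order 1 (Notebook): customer_id=2 -> matches Frank
  - order 2 (Printer): customer_id=NULL, no match -> dropped
  - order 3 (Chair): customer_id=3 -> matches Dana
  - order 4 (Lamp): customer_id=2 -> matches Frank
  - order 5 (Stapler): customer_id=1 -> matches Beth
  - order 6 (Headphones): customer_id=2 -> matches Frank
  - order 7 (Monitor): customer_id=2 -> matches Frank
  - order 8 (Speaker): customer_id=NULL, no match -> dropped
So 2 of 8 rows are dropped.

SQL:
SELECT a.product, b.name AS customer
FROM orders a
INNER JOIN customers b ON a.customer_id = b.id

Result:
product    | customer
-----------+---------
Notebook   | Frank   
Chair      | Dana    
Lamp       | Frank   
Stapler    | Beth    
Headphones | Frank   
Monitor    | Frank   


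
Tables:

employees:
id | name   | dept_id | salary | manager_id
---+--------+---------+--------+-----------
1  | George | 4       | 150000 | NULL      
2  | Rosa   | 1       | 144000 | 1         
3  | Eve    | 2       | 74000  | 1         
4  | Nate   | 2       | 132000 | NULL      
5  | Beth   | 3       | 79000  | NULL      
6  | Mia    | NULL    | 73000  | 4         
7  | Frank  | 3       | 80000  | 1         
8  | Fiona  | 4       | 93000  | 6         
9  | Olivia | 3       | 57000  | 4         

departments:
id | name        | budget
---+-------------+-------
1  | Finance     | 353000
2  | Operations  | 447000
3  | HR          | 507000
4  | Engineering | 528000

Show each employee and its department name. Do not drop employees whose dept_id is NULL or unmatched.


LEFT JOIN keeps every row from employees (the left table); where dept_id has no match in departments, the department columns become NULL. Walk through each employee:
  - employee 1 (George): dept_id=4 -> matches Engineering
  - employee 2 (Rosa): dept_id=1 -> matches Finance
  - employee 3 (Eve): dept_id=2 -> matches Operations
  - employee 4 (Nate): dept_id=2 -> matches Operations
  - employee 5 (Beth): dept_id=3 -> matches HR
  - employee 6 (Mia): dept_id=NULL, no match -> kept with NULL
  - employee 7 (Frank): dept_id=3 -> matches HR
  - employee 8 (Fiona): dept_id=4 -> matches Engineering
  - employee 9 (Olivia): dept_id=3 -> matches HR
All 9 rows appear; 1 has NULL department.

SQL:
SELECT a.name, b.name AS department
FROM employees a
LEFT JOIN departments b ON a.dept_id = b.id

Result:
name   | department 
-------+------------
George | Engineering
Rosa   | Finance    
Eve    | Operations 
Nate   | Operations 
Beth   | HR         
Mia    | NULL       
Frank  | HR         
Fiona  | Engineering
Olivia | HR         


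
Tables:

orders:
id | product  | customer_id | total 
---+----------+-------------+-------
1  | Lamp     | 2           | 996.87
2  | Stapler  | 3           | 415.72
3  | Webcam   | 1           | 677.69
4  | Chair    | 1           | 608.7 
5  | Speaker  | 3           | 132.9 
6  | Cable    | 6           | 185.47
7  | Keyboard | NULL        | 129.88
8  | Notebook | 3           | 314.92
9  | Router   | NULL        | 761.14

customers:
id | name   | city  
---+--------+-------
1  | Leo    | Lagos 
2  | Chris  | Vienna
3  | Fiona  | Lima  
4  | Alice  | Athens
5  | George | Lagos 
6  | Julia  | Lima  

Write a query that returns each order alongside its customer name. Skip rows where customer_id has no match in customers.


INNER JOIN keeps only orders rows whose customer_id matches an id in customers. Walk through each order:
  - order 1 (Lamp): customer_id=2 -> matches Chris
  - order 2 (Stapler): customer_id=3 -> matches Fiona
  - order 3 (Webcam): customer_id=1 -> matches Leo
  - order 4 (Chair): customer_id=1 -> matches Leo
  - order 5 (Speaker): customer_id=3 -> matches Fiona
  - order 6 (Cable): customer_id=6 -> matches Julia
  - order 7 (Keyboard): customer_id=NULL, no match -> dropped
  - order 8 (Notebook): customer_id=3 -> matches Fiona
  - order 9 (Router): customer_id=NULL, no match -> dropped
So 2 of 9 rows are dropped.

SQL:
SELECT a.product, b.name AS customer
FROM orders a
INNER JOIN customers b ON a.customer_id = b.id

Result:
product  | customer
---------+---------
Lamp     | Chris   
Stapler  | Fiona   
Webcam   | Leo     
Chair    | Leo     
Speaker  | Fiona   
Cable    | Julia   
Notebook | Fiona   


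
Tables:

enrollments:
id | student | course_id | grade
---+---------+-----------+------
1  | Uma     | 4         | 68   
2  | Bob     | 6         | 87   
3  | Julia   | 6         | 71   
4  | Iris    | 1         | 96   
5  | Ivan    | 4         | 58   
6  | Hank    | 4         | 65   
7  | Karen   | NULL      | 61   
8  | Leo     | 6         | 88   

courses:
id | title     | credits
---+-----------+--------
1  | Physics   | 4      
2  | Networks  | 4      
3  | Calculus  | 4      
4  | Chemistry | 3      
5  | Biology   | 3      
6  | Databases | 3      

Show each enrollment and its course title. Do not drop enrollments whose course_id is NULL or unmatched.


LEFT JOIN keeps every row from enrollments (the left table); where course_id has no match in courses, the course columns become NULL. Walk through each enrollment:
  - enrollment 1 (Uma): course_id=4 -> matches Chemistry
  - enrollment 2 (Bob): course_id=6 -> matches Databases
  - enrollment 3 (Julia): course_id=6 -> matches Databases
  - enrollment 4 (Iris): course_id=1 -> matches Physics
  - enrollment 5 (Ivan): course_id=4 -> matches Chemistry
  - enrollment 6 (Hank): course_id=4 -> matches Chemistry
  - enrollment 7 (Karen): course_id=NULL, no match -> kept with NULL
  - enrollment 8 (Leo): course_id=6 -> matches Databases
All 8 rows appear; 1 has NULL course.

SQL:
SELECT a.student, b.title AS course
FROM enrollments a
LEFT JOIN courses b ON a.course_id = b.id

Result:
student | course   
--------+----------
Uma     | Chemistry
Bob     | Databases
Julia   | Databases
Iris    | Physics  
Ivan    | Chemistry
Hank    | Chemistry
Karen   | NULL     
Leo     | Databases


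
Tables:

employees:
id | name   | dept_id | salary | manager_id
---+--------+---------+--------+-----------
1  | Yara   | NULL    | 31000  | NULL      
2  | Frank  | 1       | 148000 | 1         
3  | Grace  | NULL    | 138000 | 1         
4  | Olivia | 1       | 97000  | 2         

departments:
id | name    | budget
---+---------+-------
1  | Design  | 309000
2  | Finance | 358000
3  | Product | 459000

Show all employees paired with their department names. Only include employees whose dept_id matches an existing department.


INNER JOIN keeps only employees rows whose dept_id matches an id in departments. Walk through each employee:
  - employee 1 (Yara): dept_id=NULL, no match -> dropped
  - employee 2 (Frank): dept_id=1 -> matches Design
  - employee 3 (Grace): dept_id=NULL, no match -> dropped
  - employee 4 (Olivia): dept_id=1 -> matches Design
So 2 of 4 rows are dropped.

SQL:
SELECT a.name, b.name AS department
FROM employees a
INNER JOIN departments b ON a.dept_id = b.id

Result:
name   | department
-------+-----------
Frank  | Design    
Olivia | Design    


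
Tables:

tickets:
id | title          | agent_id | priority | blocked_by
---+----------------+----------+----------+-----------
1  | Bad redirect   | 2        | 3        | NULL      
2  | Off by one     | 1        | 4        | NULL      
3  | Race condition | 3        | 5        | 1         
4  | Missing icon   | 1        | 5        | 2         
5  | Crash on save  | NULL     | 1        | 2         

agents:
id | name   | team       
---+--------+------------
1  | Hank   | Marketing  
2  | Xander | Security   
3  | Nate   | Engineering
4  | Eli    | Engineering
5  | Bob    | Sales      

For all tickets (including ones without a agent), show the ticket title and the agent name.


LEFT JOIN keeps every row from tickets (the left table); where agent_id has no match in agents, the agent columns become NULL. Walk through each ticket:
  - ticket 1 (Bad redirect): agent_id=2 -> matches Xander
  - ticket 2 (Off by one): agent_id=1 -> matches Hank
  - ticket 3 (Race condition): agent_id=3 -> matches Nate
  - ticket 4 (Missing icon): agent_id=1 -> matches Hank
  - ticket 5 (Crash on save): agent_id=NULL, no match -> kept with NULL
All 5 rows appear; 1 has NULL agent.

SQL:
SELECT a.title, b.name AS agent
FROM tickets a
LEFT JOIN agents b ON a.agent_id = b.id

Result:
title          | agent 
---------------+-------
Bad redirect   | Xander
Off by one     | Hank  
Race condition | Nate  
Missing icon   | Hank  
Crash on save  | NULL  


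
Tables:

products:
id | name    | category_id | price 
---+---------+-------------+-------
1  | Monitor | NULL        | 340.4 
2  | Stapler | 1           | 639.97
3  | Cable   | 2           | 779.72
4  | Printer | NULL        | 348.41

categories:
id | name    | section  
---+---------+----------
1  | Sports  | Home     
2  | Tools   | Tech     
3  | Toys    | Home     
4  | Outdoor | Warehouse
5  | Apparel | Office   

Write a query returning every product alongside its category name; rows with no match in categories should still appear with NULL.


LEFT JOIN keeps every row from products (the left table); where category_id has no match in categories, the category columns become NULL. Walk through each product:
  - product 1 (Monitor): category_id=NULL, no match -> kept with NULL
  - product 2 (Stapler): category_id=1 -> matches Sports
  - product 3 (Cable): category_id=2 -> matches Tools
  - product 4 (Printer): category_id=NULL, no match -> kept with NULL
All 4 rows appear; 2 have NULL category.

SQL:
SELECT a.name, b.name AS category
FROM products a
LEFT JOIN categories b ON a.category_id = b.id

Result:
name    | category
--------+---------
Monitor | NULL    
Stapler | Sports  
Cable   | Tools   
Printer | NULL    


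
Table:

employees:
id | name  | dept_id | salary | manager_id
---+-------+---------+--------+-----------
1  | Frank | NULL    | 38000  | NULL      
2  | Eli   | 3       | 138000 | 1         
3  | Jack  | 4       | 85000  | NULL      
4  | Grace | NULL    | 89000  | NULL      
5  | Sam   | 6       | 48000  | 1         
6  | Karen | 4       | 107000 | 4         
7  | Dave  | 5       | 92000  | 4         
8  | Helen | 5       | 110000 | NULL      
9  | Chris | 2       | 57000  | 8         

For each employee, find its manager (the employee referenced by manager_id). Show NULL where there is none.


This is a self-join: employees is joined to a second copy of itself, matching each row's manager_id to another row's id. Use LEFT JOIN so rows with manager_id=NULL are kept.
  - employee 1 (Frank): manager_id=NULL -> NULL
  - employee 2 (Eli): manager_id=1 -> Frank
  - employee 3 (Jack): manager_id=NULL -> NULL
  - employee 4 (Grace): manager_id=NULL -> NULL
  - employee 5 (Sam): manager_id=1 -> Frank
  - employee 6 (Karen): manager_id=4 -> Grace
  - employee 7 (Dave): manager_id=4 -> Grace
  - employee 8 (Helen): manager_id=NULL -> NULL
  - employee 9 (Chris): manager_id=8 -> Helen

SQL:
SELECT a.name AS item, b.name AS manager
FROM employees a
LEFT JOIN employees b ON a.manager_id = b.id

Result:
item  | manager
------+--------
Frank | NULL   
Eli   | Frank  
Jack  | NULL   
Grace | NULL   
Sam   | Frank  
Karen | Grace  
Dave  | Grace  
Helen | NULL   
Chris | Helen  


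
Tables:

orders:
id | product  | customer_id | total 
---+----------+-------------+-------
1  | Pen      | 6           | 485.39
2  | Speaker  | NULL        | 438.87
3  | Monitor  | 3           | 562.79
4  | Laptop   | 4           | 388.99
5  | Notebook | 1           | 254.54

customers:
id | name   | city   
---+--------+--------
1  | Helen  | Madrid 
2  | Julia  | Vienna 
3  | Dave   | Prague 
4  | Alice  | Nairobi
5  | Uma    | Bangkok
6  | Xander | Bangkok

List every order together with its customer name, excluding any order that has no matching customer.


INNER JOIN keeps only orders rows whose customer_id matches an id in customers. Walk through each order:
  - order 1 (Pen): customer_id=6 -> matches Xander
  - order 2 (Speaker): customer_id=NULL, no match -> dropped
  - order 3 (Monitor): customer_id=3 -> matches Dave
  - order 4 (Laptop): customer_id=4 -> matches Alice
  - order 5 (Notebook): customer_id=1 -> matches Helen
So 1 of 5 rows is dropped.

SQL:
SELECT a.product, b.name AS customer
FROM orders a
INNER JOIN customers b ON a.customer_id = b.id

Result:
product  | customer
---------+---------
Pen      | Xander  
Monitor  | Dave    
Laptop   | Alice   
Notebook | Helen   


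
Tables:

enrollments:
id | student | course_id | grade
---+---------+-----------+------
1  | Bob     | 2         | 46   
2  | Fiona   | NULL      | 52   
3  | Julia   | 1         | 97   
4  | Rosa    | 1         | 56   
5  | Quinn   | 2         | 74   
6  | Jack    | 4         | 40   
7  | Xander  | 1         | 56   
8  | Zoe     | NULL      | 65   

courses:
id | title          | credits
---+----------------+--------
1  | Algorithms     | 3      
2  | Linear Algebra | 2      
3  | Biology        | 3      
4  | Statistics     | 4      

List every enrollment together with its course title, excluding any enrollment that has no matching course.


INNER JOIN keeps only enrollments rows whose course_id matches an id in courses. Walk through each enrollment:
  - enrollment 1 (Bob): course_id=2 -> matches Linear Algebra
  - enrollment 2 (Fiona): course_id=NULL, no match -> dropped
  - enrollment 3 (Julia): course_id=1 -> matches Algorithms
  - enrollment 4 (Rosa): course_id=1 -> matches Algorithms
  - enrollment 5 (Quinn): course_id=2 -> matches Linear Algebra
  - enrollment 6 (Jack): course_id=4 -> matches Statistics
  - enrollment 7 (Xander): course_id=1 -> matches Algorithms
  - enrollment 8 (Zoe): course_id=NULL, no match -> dropped
So 2 of 8 rows are dropped.

SQL:
SELECT a.student, b.title AS course
FROM enrollments a
INNER JOIN courses b ON a.course_id = b.id

Result:
student | course        
--------+---------------
Bob     | Linear Algebra
Julia   | Algorithms    
Rosa    | Algorithms    
Quinn   | Linear Algebra
Jack    | Statistics    
Xander  | Algorithms    


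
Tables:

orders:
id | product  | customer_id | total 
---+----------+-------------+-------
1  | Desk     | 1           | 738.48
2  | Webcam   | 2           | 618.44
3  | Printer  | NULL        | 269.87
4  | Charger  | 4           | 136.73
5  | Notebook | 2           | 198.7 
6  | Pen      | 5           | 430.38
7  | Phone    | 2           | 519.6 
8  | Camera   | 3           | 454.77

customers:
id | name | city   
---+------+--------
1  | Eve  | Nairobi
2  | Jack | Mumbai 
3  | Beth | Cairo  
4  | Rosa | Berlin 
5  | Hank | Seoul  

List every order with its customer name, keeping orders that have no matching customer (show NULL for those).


LEFT JOIN keeps every row from orders (the left table); where customer_id has no match in customers, the customer columns become NULL. Walk through each order:
  - order 1 (Desk): customer_id=1 -> matches Eve
  - order 2 (Webcam): customer_id=2 -> matches Jack
  - order 3 (Printer): customer_id=NULL, no match -> kept with NULL
  - order 4 (Charger): customer_id=4 -> matches Rosa
  - order 5 (Notebook): customer_id=2 -> matches Jack
  - order 6 (Pen): customer_id=5 -> matches Hank
  - order 7 (Phone): customer_id=2 -> matches Jack
  - order 8 (Camera): customer_id=3 -> matches Beth
All 8 rows appear; 1 has NULL customer.

SQL:
SELECT a.product, b.name AS customer
FROM orders a
LEFT JOIN customers b ON a.customer_id = b.id

Result:
product  | customer
---------+---------
Desk     | Eve     
Webcam   | Jack    
Printer  | NULL    
Charger  | Rosa    
Notebook | Jack    
Pen      | Hank    
Phone    | Jack    
Camera   | Beth    


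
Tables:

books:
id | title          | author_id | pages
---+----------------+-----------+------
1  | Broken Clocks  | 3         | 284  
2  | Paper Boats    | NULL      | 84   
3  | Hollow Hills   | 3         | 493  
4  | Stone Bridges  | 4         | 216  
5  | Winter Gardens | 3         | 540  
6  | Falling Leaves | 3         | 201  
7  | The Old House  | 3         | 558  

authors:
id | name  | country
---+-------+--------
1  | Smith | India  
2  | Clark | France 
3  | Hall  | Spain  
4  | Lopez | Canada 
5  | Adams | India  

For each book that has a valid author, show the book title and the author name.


INNER JOIN keeps only books rows whose author_id matches an id in authors. Walk through each book:
  - book 1 (Broken Clocks): author_id=3 -> matches Hall
  - book 2 (Paper Boats): author_id=NULL, no match -> dropped
  - book 3 (Hollow Hills): author_id=3 -> matches Hall
  - book 4 (Stone Bridges): author_id=4 -> matches Lopez
  - book 5 (Winter Gardens): author_id=3 -> matches Hall
  - book 6 (Falling Leaves): author_id=3 -> matches Hall
  - book 7 (The Old House): author_id=3 -> matches Hall
So 1 of 7 rows is dropped.

SQL:
SELECT a.title, b.name AS author
FROM books a
INNER JOIN authors b ON a.author_id = b.id

Result:
title          | author
---------------+-------
Broken Clocks  | Hall  
Hollow Hills   | Hall  
Stone Bridges  | Lopez 
Winter Gardens | Hall  
Falling Leaves | Hall  
The Old House  | Hall  


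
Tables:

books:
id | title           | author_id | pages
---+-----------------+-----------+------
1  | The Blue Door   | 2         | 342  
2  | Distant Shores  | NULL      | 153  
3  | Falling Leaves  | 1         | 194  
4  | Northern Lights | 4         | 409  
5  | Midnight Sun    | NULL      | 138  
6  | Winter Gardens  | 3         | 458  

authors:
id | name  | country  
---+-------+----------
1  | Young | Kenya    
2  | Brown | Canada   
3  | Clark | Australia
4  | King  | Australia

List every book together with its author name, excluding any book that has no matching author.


INNER JOIN keeps only books rows whose author_id matches an id in authors. Walk through each book:
  - book 1 (The Blue Door): author_id=2 -> matches Brown
  - book 2 (Distant Shores): author_id=NULL, no match -> dropped
  - book 3 (Falling Leaves): author_id=1 -> matches Young
  - book 4 (Northern Lights): author_id=4 -> matches King
  - book 5 (Midnight Sun): author_id=NULL, no match -> dropped
  - book 6 (Winter Gardens): author_id=3 -> matches Clark
So 2 of 6 rows are dropped.

SQL:
SELECT a.title, b.name AS author
FROM books a
INNER JOIN authors b ON a.author_id = b.id

Result:
title           | author
----------------+-------
The Blue Door   | Brown 
Falling Leaves  | Young 
Northern Lights | King  
Winter Gardens  | Clark 


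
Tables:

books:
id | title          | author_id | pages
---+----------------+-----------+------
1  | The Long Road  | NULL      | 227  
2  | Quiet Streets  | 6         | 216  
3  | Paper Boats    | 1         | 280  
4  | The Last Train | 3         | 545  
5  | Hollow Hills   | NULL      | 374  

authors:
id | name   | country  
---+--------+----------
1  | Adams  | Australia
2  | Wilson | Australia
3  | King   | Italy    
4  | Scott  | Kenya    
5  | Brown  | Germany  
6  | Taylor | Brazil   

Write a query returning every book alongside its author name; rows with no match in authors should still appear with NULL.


LEFT JOIN keeps every row from books (the left table); where author_id has no match in authors, the author columns become NULL. Walk through each book:
  - book 1 (The Long Road): author_id=NULL, no match -> kept with NULL
  - book 2 (Quiet Streets): author_id=6 -> matches Taylor
  - book 3 (Paper Boats): author_id=1 -> matches Adams
  - book 4 (The Last Train): author_id=3 -> matches King
  - book 5 (Hollow Hills): author_id=NULL, no match -> kept with NULL
All 5 rows appear; 2 have NULL author.

SQL:
SELECT a.title, b.name AS author
FROM books a
LEFT JOIN authors b ON a.author_id = b.id

Result:
title          | author
---------------+-------
The Long Road  | NULL  
Quiet Streets  | Taylor
Paper Boats    | Adams 
The Last Train | King  
Hollow Hills   | NULL  


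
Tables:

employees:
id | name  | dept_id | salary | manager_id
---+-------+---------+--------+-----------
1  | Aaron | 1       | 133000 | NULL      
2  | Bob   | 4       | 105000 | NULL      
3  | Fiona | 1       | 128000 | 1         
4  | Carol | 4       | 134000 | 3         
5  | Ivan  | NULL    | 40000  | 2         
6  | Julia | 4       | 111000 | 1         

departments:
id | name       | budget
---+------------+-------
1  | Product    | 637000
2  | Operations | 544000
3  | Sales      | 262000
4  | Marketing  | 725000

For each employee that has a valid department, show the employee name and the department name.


INNER JOIN keeps only employees rows whose dept_id matches an id in departments. Walk through each employee:
  - employee 1 (Aaron): dept_id=1 -> matches Product
  - employee 2 (Bob): dept_id=4 -> matches Marketing
  - employee 3 (Fiona): dept_id=1 -> matches Product
  - employee 4 (Carol): dept_id=4 -> matches Marketing
  - employee 5 (Ivan): dept_id=NULL, no match -> dropped
  - employee 6 (Julia): dept_id=4 -> matches Marketing
So 1 of 6 rows is dropped.

SQL:
SELECT a.name, b.name AS department
FROM employees a
INNER JOIN departments b ON a.dept_id = b.id

Result:
name  | department
------+-----------
Aaron | Product   
Bob   | Marketing 
Fiona | Product   
Carol | Marketing 
Julia | Marketing 


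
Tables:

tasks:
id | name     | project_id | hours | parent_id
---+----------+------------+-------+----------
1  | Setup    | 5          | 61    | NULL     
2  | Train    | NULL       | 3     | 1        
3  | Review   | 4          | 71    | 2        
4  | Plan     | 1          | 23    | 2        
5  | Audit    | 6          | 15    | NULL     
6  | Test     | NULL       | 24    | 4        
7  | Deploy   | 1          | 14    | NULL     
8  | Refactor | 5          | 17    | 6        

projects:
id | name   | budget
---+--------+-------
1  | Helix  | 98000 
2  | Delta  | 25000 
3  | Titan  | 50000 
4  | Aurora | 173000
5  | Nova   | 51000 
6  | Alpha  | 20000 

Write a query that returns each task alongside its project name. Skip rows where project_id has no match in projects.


INNER JOIN keeps only tasks rows whose project_id matches an id in projects. Walk through each task:
  - task 1 (Setup): project_id=5 -> matches Nova
  - task 2 (Train): project_id=NULL, no match -> dropped
  - task 3 (Review): project_id=4 -> matches Aurora
  - task 4 (Plan): project_id=1 -> matches Helix
  - task 5 (Audit): project_id=6 -> matches Alpha
  - task 6 (Test): project_id=NULL, no match -> dropped
  - task 7 (Deploy): project_id=1 -> matches Helix
  - task 8 (Refactor): project_id=5 -> matches Nova
So 2 of 8 rows are dropped.

SQL:
SELECT a.name, b.name AS project
FROM tasks a
INNER JOIN projects b ON a.project_id = b.id

Result:
name     | project
---------+--------
Setup    | Nova   
Review   | Aurora 
Plan     | Helix  
Audit    | Alpha  
Deploy   | Helix  
Refactor | Nova   


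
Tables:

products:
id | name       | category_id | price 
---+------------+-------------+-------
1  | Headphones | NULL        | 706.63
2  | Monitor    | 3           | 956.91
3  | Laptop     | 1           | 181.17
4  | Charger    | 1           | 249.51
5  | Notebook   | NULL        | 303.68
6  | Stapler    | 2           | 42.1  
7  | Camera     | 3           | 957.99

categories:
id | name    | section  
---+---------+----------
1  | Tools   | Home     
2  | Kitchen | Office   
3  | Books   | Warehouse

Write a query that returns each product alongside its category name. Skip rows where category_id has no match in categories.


INNER JOIN keeps only products rows whose category_id matches an id in categories. Walk through each product:
  - product 1 (Headphones): category_id=NULL, no match -> dropped
  - product 2 (Monitor): category_id=3 -> matches Books
  - product 3 (Laptop): category_id=1 -> matches Tools
  - product 4 (Charger): category_id=1 -> matches Tools
  - product 5 (Notebook): category_id=NULL, no match -> dropped
  - product 6 (Stapler): category_id=2 -> matches Kitchen
  - product 7 (Camera): category_id=3 -> matches Books
So 2 of 7 rows are dropped.

SQL:
SELECT a.name, b.name AS category
FROM products a
INNER JOIN categories b ON a.category_id = b.id

Result:
name    | category
--------+---------
Monitor | Books   
Laptop  | Tools   
Charger | Tools   
Stapler | Kitchen 
Camera  | Books   


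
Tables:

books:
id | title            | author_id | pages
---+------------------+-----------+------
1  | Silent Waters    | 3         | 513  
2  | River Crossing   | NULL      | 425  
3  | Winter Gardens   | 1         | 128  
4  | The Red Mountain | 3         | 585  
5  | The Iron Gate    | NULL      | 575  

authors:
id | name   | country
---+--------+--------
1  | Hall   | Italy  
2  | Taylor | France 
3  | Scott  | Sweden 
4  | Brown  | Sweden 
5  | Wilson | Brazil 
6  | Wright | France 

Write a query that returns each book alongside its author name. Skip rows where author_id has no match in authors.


INNER JOIN keeps only books rows whose author_id matches an id in authors. Walk through each book:
  - book 1 (Silent Waters): author_id=3 -> matches Scott
  - book 2 (River Crossing): author_id=NULL, no match -> dropped
  - book 3 (Winter Gardens): author_id=1 -> matches Hall
  - book 4 (The Red Mountain): author_id=3 -> matches Scott
  - book 5 (The Iron Gate): author_id=NULL, no match -> dropped
So 2 of 5 rows are dropped.

SQL:
SELECT a.title, b.name AS author
FROM books a
INNER JOIN authors b ON a.author_id = b.id

Result:
title            | author
-----------------+-------
Silent Waters    | Scott 
Winter Gardens   | Hall  
The Red Mountain | Scott 


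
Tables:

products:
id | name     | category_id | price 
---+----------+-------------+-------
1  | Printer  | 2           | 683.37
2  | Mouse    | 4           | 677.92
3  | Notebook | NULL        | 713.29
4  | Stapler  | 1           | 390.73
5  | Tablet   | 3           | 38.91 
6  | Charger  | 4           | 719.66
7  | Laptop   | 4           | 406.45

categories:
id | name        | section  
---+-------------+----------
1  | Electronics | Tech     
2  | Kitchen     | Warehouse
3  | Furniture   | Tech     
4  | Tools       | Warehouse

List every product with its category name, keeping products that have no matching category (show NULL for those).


LEFT JOIN keeps every row from products (the left table); where category_id has no match in categories, the category columns become NULL. Walk through each product:
  - product 1 (Printer): category_id=2 -> matches Kitchen
  - product 2 (Mouse): category_id=4 -> matches Tools
  - product 3 (Notebook): category_id=NULL, no match -> kept with NULL
  - product 4 (Stapler): category_id=1 -> matches Electronics
  - product 5 (Tablet): category_id=3 -> matches Furniture
  - product 6 (Charger): category_id=4 -> matches Tools
  - product 7 (Laptop): category_id=4 -> matches Tools
All 7 rows appear; 1 has NULL category.

SQL:
SELECT a.name, b.name AS category
FROM products a
LEFT JOIN categories b ON a.category_id = b.id

Result:
name     | category   
---------+------------
Printer  | Kitchen    
Mouse    | Tools      
Notebook | NULL       
Stapler  | Electronics
Tablet   | Furniture  
Charger  | Tools      
Laptop   | Tools      


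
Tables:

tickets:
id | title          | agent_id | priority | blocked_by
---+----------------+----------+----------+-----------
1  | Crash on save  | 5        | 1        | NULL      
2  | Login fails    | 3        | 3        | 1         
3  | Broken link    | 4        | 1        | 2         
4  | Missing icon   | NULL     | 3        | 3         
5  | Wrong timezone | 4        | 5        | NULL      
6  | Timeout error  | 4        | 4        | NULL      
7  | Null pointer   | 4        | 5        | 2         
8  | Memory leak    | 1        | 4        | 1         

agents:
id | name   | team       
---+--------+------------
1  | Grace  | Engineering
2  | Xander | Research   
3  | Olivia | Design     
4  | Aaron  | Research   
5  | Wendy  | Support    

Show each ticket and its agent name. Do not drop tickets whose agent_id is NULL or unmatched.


LEFT JOIN keeps every row from tickets (the left table); where agent_id has no match in agents, the agent columns become NULL. Walk through each ticket:
  - ticket 1 (Crash on save): agent_id=5 -> matches Wendy
  - ticket 2 (Login fails): agent_id=3 -> matches Olivia
  - ticket 3 (Broken link): agent_id=4 -> matches Aaron
  - ticket 4 (Missing icon): agent_id=NULL, no match -> kept with NULL
  - ticket 5 (Wrong timezone): agent_id=4 -> matches Aaron
  - ticket 6 (Timeout error): agent_id=4 -> matches Aaron
  - ticket 7 (Null pointer): agent_id=4 -> matches Aaron
  - ticket 8 (Memory leak): agent_id=1 -> matches Grace
All 8 rows appear; 1 has NULL agent.

SQL:
SELECT a.title, b.name AS agent
FROM tickets a
LEFT JOIN agents b ON a.agent_id = b.id

Result:
title          | agent 
---------------+-------
Crash on save  | Wendy 
Login fails    | Olivia
Broken link    | Aaron 
Missing icon   | NULL  
Wrong timezone | Aaron 
Timeout error  | Aaron 
Null pointer   | Aaron 
Memory leak    | Grace 


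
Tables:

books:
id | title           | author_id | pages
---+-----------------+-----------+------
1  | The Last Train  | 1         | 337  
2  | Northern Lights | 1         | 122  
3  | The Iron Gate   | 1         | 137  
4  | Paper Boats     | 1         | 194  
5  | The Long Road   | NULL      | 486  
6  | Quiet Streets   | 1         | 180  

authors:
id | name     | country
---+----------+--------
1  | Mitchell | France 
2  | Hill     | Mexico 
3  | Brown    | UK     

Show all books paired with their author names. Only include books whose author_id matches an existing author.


INNER JOIN keeps only books rows whose author_id matches an id in authors. Walk through each book:
  - book 1 (The Last Train): author_id=1 -> matches Mitchell
  - book 2 (Northern Lights): author_id=1 -> matches Mitchell
  - book 3 (The Iron Gate): author_id=1 -> matches Mitchell
  - book 4 (Paper Boats): author_id=1 -> matches Mitchell
  - book 5 (The Long Road): author_id=NULL, no match -> dropped
  - book 6 (Quiet Streets): author_id=1 -> matches Mitchell
So 1 of 6 rows is dropped.

SQL:
SELECT a.title, b.name AS author
FROM books a
INNER JOIN authors b ON a.author_id = b.id

Result:
title           | author  
----------------+---------
The Last Train  | Mitchell
Northern Lights | Mitchell
The Iron Gate   | Mitchell
Paper Boats     | Mitchell
Quiet Streets   | Mitchell


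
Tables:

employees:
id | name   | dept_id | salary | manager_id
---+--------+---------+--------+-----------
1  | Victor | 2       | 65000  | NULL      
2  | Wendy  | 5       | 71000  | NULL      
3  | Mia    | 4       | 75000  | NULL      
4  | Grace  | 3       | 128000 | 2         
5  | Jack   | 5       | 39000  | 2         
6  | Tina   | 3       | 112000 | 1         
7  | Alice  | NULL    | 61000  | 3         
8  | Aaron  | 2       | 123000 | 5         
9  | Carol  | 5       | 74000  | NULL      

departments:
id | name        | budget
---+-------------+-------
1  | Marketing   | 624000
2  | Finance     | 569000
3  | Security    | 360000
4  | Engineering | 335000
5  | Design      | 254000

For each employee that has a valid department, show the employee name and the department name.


INNER JOIN keeps only employees rows whose dept_id matches an id in departments. Walk through each employee:
  - employee 1 (Victor): dept_id=2 -> matches Finance
  - employee 2 (Wendy): dept_id=5 -> matches Design
  - employee 3 (Mia): dept_id=4 -> matches Engineering
  - employee 4 (Grace): dept_id=3 -> matches Security
  - employee 5 (Jack): dept_id=5 -> matches Design
  - employee 6 (Tina): dept_id=3 -> matches Security
  - employee 7 (Alice): dept_id=NULL, no match -> dropped
  - employee 8 (Aaron): dept_id=2 -> matches Finance
  - employee 9 (Carol): dept_id=5 -> matches Design
So 1 of 9 rows is dropped.

SQL:
SELECT a.name, b.name AS department
FROM employees a
INNER JOIN departments b ON a.dept_id = b.id

Result:
name   | department 
-------+------------
Victor | Finance    
Wendy  | Design     
Mia    | Engineering
Grace  | Security   
Jack   | Design     
Tina   | Security   
Aaron  | Finance    
Carol  | Design     
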